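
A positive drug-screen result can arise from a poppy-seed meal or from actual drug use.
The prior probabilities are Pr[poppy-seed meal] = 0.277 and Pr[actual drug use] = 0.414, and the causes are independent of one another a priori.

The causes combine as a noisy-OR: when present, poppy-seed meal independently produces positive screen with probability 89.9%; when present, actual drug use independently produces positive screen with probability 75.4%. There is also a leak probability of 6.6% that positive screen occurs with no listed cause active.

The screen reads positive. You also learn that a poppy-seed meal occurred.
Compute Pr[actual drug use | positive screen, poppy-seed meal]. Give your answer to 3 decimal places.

Under noisy-OR, P(positive screen | causes) = 1 − (1−0.066)·∏(1−qᵢ) over the active causes.
P(positive screen | poppy-seed meal) = 0.905666*0.586 + 0.976794*0.414 = 0.530720 + 0.404393 = 0.935113
Of this, 0.404393 comes from 0.976794*0.414 (the actual drug use=true cases).
P(actual drug use | positive screen, poppy-seed meal) = 0.404393 / 0.935113 ≈ 0.432

Pr[actual drug use | positive screen, poppy-seed meal] ≈ 0.432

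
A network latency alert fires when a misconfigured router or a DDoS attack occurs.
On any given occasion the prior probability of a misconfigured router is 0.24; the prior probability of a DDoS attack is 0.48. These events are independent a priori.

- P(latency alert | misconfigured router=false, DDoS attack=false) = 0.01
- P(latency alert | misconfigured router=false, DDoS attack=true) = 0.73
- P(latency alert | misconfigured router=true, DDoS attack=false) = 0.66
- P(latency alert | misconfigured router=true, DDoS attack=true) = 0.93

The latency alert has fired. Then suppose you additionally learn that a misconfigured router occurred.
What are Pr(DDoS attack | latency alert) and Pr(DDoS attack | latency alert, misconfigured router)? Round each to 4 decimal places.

P(latency alert) = 0.01×0.76×0.52 + 0.73×0.76×0.48 + 0.66×0.24×0.52 + 0.93×0.24×0.48 = 0.003952 + 0.266304 + 0.082368 + 0.107136 = 0.459760
Of this, 0.373440 comes from 0.266304 + 0.107136 (the DDoS attack=true cases).
So P(DDoS attack | latency alert) = 0.373440/0.459760 ≈ 0.8122.

With the extra evidence:
Numerator (weight on configurations with DDoS attack): 0.93*0.48 = 0.446400
Denominator P(latency alert | misconfigured router): 0.66*0.52 + 0.93*0.48 = 0.789600
P(DDoS attack | latency alert, misconfigured router) = 0.446400/0.789600 ≈ 0.5653

Pr(DDoS attack | latency alert) ≈ 0.8122; Pr(DDoS attack | latency alert, misconfigured router) ≈ 0.5653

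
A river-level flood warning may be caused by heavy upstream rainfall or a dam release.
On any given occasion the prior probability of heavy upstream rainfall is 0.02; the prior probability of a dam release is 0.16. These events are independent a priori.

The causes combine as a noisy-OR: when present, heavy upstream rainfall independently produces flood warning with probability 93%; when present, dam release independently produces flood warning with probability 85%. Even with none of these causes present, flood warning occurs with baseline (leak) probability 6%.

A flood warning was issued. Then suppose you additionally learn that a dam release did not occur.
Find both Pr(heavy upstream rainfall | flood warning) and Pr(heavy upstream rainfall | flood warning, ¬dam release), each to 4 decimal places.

Under noisy-OR, P(flood warning | causes) = 1 − (1−0.06)·∏(1−qᵢ) over the active causes.
Weight on heavy upstream rainfall=true, given the evidence: 0.015695 + 0.003168 = 0.018863
The normalizing constant is 0.06·0.98·0.84 + 0.859·0.98·0.16 + 0.9342·0.02·0.84 + 0.99013·0.02·0.16 = 0.202946
P(heavy upstream rainfall | flood warning) = 0.018863/0.202946 ≈ 0.0929

With the extra evidence:
P(flood warning | ¬dam release) = 0.06*0.98 + 0.9342*0.02 = 0.058800 + 0.018684 = 0.077484
The heavy upstream rainfall-present share is 0.9342*0.02 = 0.018684.
Hence the posterior is 0.018684/0.077484 ≈ 0.2411.
Ruling out dam release raises the posterior on heavy upstream rainfall — the flip side of explaining away.

Pr(heavy upstream rainfall | flood warning) ≈ 0.0929; Pr(heavy upstream rainfall | flood warning, ¬dam release) ≈ 0.2411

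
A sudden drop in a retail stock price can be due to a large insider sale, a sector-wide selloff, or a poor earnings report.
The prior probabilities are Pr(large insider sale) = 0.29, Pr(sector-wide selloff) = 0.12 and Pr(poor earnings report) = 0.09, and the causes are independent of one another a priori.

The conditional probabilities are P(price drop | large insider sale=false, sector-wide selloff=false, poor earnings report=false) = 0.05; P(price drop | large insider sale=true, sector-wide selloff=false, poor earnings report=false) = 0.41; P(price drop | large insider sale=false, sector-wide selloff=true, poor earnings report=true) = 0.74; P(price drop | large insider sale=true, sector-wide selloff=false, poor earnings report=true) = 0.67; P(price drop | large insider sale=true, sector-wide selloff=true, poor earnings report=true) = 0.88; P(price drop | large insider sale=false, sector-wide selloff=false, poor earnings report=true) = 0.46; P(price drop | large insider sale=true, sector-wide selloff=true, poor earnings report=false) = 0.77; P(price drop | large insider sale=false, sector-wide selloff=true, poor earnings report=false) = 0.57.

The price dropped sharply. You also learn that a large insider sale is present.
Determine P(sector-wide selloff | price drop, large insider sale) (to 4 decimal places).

P(sector-wide selloff | price drop, large insider sale) ≈ 0.1970

For the numerator, keep only sector-wide selloff=true terms: 0.084084 + 0.009504 = 0.093588
Normalizer over all consistent configurations: 0.41*0.88*0.91 + 0.67*0.88*0.09 + 0.77*0.12*0.91 + 0.88*0.12*0.09 = 0.474980
Posterior = 0.093588 / 0.474980 ≈ 0.1970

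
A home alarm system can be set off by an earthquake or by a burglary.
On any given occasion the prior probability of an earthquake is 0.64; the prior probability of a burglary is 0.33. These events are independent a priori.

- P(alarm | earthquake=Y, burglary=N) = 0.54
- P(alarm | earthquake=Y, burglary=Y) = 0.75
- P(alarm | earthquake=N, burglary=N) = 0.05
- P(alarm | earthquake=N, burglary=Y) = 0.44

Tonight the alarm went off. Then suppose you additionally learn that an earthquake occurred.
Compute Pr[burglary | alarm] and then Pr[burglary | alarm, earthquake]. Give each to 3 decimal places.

Enumerate the 4 (earthquake, burglary) configurations and weight by the priors:
  P(alarm) = 0.05*0.36*0.67 + 0.44*0.36*0.33 + 0.54*0.64*0.67 + 0.75*0.64*0.33
        = 0.012060 + 0.052272 + 0.231552 + 0.158400 = 0.454284
Keeping only the burglary-present terms gives 0.210672, so
  P(burglary | alarm) = 0.210672 / 0.454284 ≈ 0.464

With the extra evidence:
P(alarm | earthquake) = 0.54*0.67 + 0.75*0.33 = 0.361800 + 0.247500 = 0.609300
Of this, 0.247500 comes from 0.75*0.33 (the burglary=true cases).
So P(burglary | alarm, earthquake) = 0.247500/0.609300 ≈ 0.406.
Conditioning on earthquake lowers the posterior on burglary: the classic explaining-away effect in a common-effect structure.

Pr[burglary | alarm] ≈ 0.464; Pr[burglary | alarm, earthquake] ≈ 0.406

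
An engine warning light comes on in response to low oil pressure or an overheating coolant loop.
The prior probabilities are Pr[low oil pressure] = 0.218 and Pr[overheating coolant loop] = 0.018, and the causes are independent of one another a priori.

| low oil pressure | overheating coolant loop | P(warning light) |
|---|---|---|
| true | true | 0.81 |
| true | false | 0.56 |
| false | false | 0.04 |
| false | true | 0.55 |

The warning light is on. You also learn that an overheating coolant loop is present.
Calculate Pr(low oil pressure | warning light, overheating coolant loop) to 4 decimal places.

Pr(low oil pressure | warning light, overheating coolant loop) ≈ 0.2911

Weight on low oil pressure=true, given the evidence: 0.81*0.218 = 0.176580
Denominator P(warning light | overheating coolant loop): 0.55*0.782 + 0.81*0.218 = 0.606680
P(low oil pressure | warning light, overheating coolant loop) = 0.176580/0.606680 ≈ 0.2911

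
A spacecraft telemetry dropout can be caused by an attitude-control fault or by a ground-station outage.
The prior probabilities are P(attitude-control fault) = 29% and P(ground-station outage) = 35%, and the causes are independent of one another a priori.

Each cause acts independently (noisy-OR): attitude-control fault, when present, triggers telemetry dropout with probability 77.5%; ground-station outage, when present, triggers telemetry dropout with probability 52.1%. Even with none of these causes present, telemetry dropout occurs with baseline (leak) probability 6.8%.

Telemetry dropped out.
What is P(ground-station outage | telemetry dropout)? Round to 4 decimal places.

Under noisy-OR, P(telemetry dropout | causes) = 1 − (1−0.068)·∏(1−qᵢ) over the active causes.
P(telemetry dropout) = 0.068×0.71×0.65 + 0.553572×0.71×0.35 + 0.7903×0.29×0.65 + 0.899554×0.29×0.35 = 0.031382 + 0.137563 + 0.148972 + 0.091305 = 0.409222
The ground-station outage-present share is 0.137563 + 0.091305 = 0.228868.
P(ground-station outage | telemetry dropout) = 0.228868 / 0.409222 ≈ 0.5593

P(ground-station outage | telemetry dropout) ≈ 0.5593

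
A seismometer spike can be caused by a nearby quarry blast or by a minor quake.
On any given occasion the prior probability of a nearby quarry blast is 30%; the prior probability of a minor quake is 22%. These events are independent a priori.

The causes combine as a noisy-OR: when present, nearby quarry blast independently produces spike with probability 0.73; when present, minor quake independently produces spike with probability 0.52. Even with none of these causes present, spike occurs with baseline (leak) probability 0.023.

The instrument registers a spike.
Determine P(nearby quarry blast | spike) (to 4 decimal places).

P(nearby quarry blast | spike) ≈ 0.7091

Under noisy-OR, P(spike | causes) = 1 − (1−0.023)·∏(1−qᵢ) over the active causes.
P(spike) = 0.023*0.7*0.78 + 0.53104*0.7*0.22 + 0.73621*0.3*0.78 + 0.873381*0.3*0.22 = 0.012558 + 0.081780 + 0.172273 + 0.057643 = 0.324254
Of this, 0.229916 comes from 0.172273 + 0.057643 (the nearby quarry blast=true cases).
So P(nearby quarry blast | spike) = 0.229916/0.324254 ≈ 0.7091.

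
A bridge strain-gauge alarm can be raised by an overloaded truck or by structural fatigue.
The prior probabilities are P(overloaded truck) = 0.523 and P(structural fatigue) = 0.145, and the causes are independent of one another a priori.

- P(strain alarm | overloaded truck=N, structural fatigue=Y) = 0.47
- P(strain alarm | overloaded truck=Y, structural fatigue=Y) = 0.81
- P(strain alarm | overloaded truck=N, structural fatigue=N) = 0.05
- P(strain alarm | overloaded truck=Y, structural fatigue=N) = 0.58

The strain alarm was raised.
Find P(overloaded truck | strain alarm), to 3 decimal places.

For the numerator, keep only overloaded truck=true terms: 0.259356 + 0.061426 = 0.320782
Normalizer over all consistent configurations: 0.05*0.477*0.855 + 0.47*0.477*0.145 + 0.58*0.523*0.855 + 0.81*0.523*0.145 = 0.373682
Posterior = 0.320782 / 0.373682 ≈ 0.858

P(overloaded truck | strain alarm) ≈ 0.858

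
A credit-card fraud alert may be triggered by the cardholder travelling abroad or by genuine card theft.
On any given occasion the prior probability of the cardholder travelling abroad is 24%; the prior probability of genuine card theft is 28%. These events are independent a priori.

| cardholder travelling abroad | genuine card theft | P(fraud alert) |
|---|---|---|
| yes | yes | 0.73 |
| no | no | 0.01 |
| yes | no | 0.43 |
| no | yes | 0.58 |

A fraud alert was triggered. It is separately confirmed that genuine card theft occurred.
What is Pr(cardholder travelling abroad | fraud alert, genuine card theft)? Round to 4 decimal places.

Weight on cardholder travelling abroad=true, given the evidence: 0.73*0.24 = 0.175200
The normalizing constant is 0.58*0.76 + 0.73*0.24 = 0.616000
P(cardholder travelling abroad | fraud alert, genuine card theft) = 0.175200/0.616000 ≈ 0.2844

Pr(cardholder travelling abroad | fraud alert, genuine card theft) ≈ 0.2844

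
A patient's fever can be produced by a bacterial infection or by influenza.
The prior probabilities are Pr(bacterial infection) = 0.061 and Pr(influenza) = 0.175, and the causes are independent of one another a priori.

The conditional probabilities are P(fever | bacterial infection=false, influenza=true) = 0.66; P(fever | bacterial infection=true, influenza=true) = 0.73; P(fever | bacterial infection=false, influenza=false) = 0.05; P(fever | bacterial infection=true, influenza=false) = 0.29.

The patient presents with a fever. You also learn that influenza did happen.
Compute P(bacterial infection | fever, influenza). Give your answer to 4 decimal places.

P(bacterial infection | fever, influenza) ≈ 0.0670

For the numerator, keep only bacterial infection=true terms: 0.73·0.061 = 0.044530
Denominator P(fever | influenza): 0.66·0.939 + 0.73·0.061 = 0.664270
Posterior = 0.044530 / 0.664270 ≈ 0.0670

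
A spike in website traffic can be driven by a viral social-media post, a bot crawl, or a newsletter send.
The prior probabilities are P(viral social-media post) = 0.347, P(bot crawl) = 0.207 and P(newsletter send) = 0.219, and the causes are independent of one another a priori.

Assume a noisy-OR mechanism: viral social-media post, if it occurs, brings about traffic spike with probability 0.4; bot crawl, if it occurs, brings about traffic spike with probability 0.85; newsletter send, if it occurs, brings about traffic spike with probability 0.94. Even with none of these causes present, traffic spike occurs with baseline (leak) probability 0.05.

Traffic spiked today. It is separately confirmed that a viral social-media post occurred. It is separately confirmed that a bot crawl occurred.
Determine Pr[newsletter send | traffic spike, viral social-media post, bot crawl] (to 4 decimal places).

Under noisy-OR, P(traffic spike | causes) = 1 − (1−0.05)·∏(1−qᵢ) over the active causes.
By total probability over both values of newsletter send:
  P(traffic spike | viral social-media post, bot crawl) = 0.9145×0.781 + 0.99487×0.219
        = 0.714225 + 0.217877 = 0.932102
Configurations with newsletter send contribute 0.217877, so
  P(newsletter send | traffic spike, viral social-media post, bot crawl) = 0.217877 / 0.932102 ≈ 0.2337

Pr[newsletter send | traffic spike, viral social-media post, bot crawl] ≈ 0.2337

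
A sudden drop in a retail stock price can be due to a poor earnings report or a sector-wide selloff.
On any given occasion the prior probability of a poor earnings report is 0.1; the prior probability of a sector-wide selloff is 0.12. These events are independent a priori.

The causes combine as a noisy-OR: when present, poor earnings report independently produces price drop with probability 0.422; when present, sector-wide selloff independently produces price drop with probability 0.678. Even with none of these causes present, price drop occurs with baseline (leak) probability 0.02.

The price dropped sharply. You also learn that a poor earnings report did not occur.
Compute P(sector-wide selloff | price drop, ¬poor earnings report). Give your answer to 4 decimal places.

Under noisy-OR, P(price drop | causes) = 1 − (1−0.02)·∏(1−qᵢ) over the active causes.
Numerator (weight on configurations with sector-wide selloff): 0.68444·0.12 = 0.082133
The normalizing constant is 0.02·0.88 + 0.68444·0.12 = 0.099733
P(sector-wide selloff | price drop, ¬poor earnings report) = 0.082133/0.099733 ≈ 0.8235

P(sector-wide selloff | price drop, ¬poor earnings report) ≈ 0.8235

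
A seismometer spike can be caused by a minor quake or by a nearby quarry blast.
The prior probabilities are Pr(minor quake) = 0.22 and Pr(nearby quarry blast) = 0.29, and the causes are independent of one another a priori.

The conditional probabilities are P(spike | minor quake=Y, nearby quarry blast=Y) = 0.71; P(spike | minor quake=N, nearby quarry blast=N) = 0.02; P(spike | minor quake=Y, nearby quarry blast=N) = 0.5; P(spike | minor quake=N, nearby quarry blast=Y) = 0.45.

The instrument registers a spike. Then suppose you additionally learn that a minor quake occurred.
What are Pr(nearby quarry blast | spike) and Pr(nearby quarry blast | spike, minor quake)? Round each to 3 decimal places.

Weight on nearby quarry blast=true, given the evidence: 0.101790 + 0.045298 = 0.147088
Denominator P(spike): 0.02*0.78*0.71 + 0.45*0.78*0.29 + 0.5*0.22*0.71 + 0.71*0.22*0.29 = 0.236264
P(nearby quarry blast | spike) = 0.147088/0.236264 ≈ 0.623

Now condition on the additional information:
P(spike | minor quake) = 0.5·0.71 + 0.71·0.29 = 0.355000 + 0.205900 = 0.560900
The nearby quarry blast-present share is 0.71·0.29 = 0.205900.
Hence the posterior is 0.205900/0.560900 ≈ 0.367.

Pr(nearby quarry blast | spike) ≈ 0.623; Pr(nearby quarry blast | spike, minor quake) ≈ 0.367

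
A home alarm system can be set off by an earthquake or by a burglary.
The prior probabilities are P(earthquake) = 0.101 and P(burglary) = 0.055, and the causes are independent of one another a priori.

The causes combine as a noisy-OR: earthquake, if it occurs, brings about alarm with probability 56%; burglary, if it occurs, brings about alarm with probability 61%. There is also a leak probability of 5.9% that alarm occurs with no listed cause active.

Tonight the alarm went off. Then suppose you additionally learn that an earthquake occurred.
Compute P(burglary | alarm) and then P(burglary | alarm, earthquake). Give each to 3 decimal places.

Under noisy-OR, P(alarm | causes) = 1 − (1−0.059)·∏(1−qᵢ) over the active causes.
For the numerator, keep only burglary=true terms: 0.031299 + 0.004658 = 0.035957
Normalizer over all consistent configurations: 0.059·0.899·0.945 + 0.63301·0.899·0.055 + 0.58596·0.101·0.945 + 0.838524·0.101·0.055 = 0.142008
P(burglary | alarm) = 0.035957/0.142008 ≈ 0.253

With the extra evidence:
P(alarm | earthquake) = 0.58596*0.945 + 0.838524*0.055 = 0.553732 + 0.046119 = 0.599851
Restricting to configurations with burglary present: 0.838524*0.055 = 0.046119.
P(burglary | alarm, earthquake) = 0.046119 / 0.599851 ≈ 0.077

P(burglary | alarm) ≈ 0.253; P(burglary | alarm, earthquake) ≈ 0.077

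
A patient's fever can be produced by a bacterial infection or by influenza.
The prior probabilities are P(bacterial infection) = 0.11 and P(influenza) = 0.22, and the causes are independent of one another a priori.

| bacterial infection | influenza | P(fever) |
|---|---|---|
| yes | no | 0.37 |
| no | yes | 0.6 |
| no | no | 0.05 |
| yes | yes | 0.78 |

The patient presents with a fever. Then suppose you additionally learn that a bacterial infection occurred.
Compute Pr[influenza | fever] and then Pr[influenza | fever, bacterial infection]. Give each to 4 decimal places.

By total probability over the 4 (bacterial infection, influenza) configurations:
  P(fever) = 0.05×0.89×0.78 + 0.6×0.89×0.22 + 0.37×0.11×0.78 + 0.78×0.11×0.22
        = 0.034710 + 0.117480 + 0.031746 + 0.018876 = 0.202812
Keeping only the influenza-present terms gives 0.136356, so
  P(influenza | fever) = 0.136356 / 0.202812 ≈ 0.6723

Now condition on the additional information:
Sum P(fever|·) weighted by the priors over both values of influenza:
  P(fever | bacterial infection) = 0.37×0.78 + 0.78×0.22
        = 0.288600 + 0.171600 = 0.460200
Configurations with influenza contribute 0.171600, so
  P(influenza | fever, bacterial infection) = 0.171600 / 0.460200 ≈ 0.3729
— bacterial infection explains away the evidence for influenza.

Pr[influenza | fever] ≈ 0.6723; Pr[influenza | fever, bacterial infection] ≈ 0.3729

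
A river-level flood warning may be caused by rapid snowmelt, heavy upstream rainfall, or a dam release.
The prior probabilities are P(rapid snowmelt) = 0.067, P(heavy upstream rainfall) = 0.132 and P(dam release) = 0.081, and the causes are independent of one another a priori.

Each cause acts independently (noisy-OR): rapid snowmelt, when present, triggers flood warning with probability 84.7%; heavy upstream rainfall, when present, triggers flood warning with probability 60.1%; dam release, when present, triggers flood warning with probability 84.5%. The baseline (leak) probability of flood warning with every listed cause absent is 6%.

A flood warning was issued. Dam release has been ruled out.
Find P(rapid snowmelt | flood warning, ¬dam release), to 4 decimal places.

P(rapid snowmelt | flood warning, ¬dam release) ≈ 0.3165

Under noisy-OR, P(flood warning | causes) = 1 − (1−0.06)·∏(1−qᵢ) over the active causes.
Numerator (weight on configurations with rapid snowmelt): 0.049792 + 0.008336 = 0.058128
Denominator P(flood warning | ¬dam release): 0.06*0.933*0.868 + 0.62494*0.933*0.132 + 0.85618*0.067*0.868 + 0.942616*0.067*0.132 = 0.183684
Posterior = 0.058128 / 0.183684 ≈ 0.3165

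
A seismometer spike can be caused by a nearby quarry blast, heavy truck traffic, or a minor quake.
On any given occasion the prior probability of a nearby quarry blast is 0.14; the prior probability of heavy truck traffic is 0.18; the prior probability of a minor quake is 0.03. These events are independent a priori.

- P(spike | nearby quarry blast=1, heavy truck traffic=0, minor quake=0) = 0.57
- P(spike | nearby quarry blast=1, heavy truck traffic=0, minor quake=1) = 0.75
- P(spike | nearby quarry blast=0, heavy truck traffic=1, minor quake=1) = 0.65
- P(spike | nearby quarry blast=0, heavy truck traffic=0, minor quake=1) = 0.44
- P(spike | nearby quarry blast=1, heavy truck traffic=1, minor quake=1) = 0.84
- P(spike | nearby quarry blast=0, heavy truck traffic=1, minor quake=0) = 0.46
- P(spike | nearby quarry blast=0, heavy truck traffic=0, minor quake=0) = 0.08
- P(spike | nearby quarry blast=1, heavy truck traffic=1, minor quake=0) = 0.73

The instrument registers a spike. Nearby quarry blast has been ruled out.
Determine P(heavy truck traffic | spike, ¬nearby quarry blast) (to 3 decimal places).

P(heavy truck traffic | spike, ¬nearby quarry blast) ≈ 0.530

P(spike | ¬nearby quarry blast) = 0.08×0.82×0.97 + 0.44×0.82×0.03 + 0.46×0.18×0.97 + 0.65×0.18×0.03 = 0.063632 + 0.010824 + 0.080316 + 0.003510 = 0.158282
Of this, 0.083826 comes from 0.080316 + 0.003510 (the heavy truck traffic=true cases).
P(heavy truck traffic | spike, ¬nearby quarry blast) = 0.083826 / 0.158282 ≈ 0.530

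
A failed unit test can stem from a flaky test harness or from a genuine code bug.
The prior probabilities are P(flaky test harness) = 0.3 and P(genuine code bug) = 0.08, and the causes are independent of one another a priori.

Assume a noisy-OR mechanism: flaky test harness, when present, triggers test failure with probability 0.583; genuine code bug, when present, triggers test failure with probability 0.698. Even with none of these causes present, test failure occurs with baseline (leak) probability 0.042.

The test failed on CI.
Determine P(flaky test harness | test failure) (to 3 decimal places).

P(flaky test harness | test failure) ≈ 0.737

Under noisy-OR, P(test failure | causes) = 1 − (1−0.042)·∏(1−qᵢ) over the active causes.
Enumerate the 4 (flaky test harness, genuine code bug) configurations and weight by the priors:
  P(test failure) = 0.042*0.7*0.92 + 0.710684*0.7*0.08 + 0.600514*0.3*0.92 + 0.879355*0.3*0.08
        = 0.027048 + 0.039798 + 0.165742 + 0.021105 = 0.253693
Keeping only the flaky test harness-present terms gives 0.186847, so
  P(flaky test harness | test failure) = 0.186847 / 0.253693 ≈ 0.737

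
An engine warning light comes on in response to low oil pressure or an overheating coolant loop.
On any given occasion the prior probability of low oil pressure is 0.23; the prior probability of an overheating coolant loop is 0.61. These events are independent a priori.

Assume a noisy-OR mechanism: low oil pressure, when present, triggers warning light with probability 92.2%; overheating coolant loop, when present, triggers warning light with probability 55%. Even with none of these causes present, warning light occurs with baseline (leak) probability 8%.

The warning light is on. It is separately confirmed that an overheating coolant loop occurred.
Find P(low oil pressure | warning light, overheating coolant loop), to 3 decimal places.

P(low oil pressure | warning light, overheating coolant loop) ≈ 0.330

Under noisy-OR, P(warning light | causes) = 1 − (1−0.08)·∏(1−qᵢ) over the active causes.
Sum P(warning light|·) weighted by the priors over both values of low oil pressure:
  P(warning light | overheating coolant loop) = 0.586×0.77 + 0.967708×0.23
        = 0.451220 + 0.222573 = 0.673793
Configurations with low oil pressure contribute 0.222573, so
  P(low oil pressure | warning light, overheating coolant loop) = 0.222573 / 0.673793 ≈ 0.330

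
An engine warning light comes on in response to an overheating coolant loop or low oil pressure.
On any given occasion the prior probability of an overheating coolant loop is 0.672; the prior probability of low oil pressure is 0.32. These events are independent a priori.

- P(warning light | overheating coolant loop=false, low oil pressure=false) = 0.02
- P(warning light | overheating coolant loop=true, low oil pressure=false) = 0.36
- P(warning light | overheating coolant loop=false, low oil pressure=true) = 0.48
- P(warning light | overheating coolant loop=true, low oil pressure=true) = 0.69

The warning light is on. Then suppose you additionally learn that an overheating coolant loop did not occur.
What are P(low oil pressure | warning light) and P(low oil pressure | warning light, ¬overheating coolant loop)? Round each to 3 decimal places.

P(low oil pressure | warning light) ≈ 0.541; P(low oil pressure | warning light, ¬overheating coolant loop) ≈ 0.919

Weight on low oil pressure=true, given the evidence: 0.050381 + 0.148378 = 0.198759
The normalizing constant is 0.02*0.328*0.68 + 0.48*0.328*0.32 + 0.36*0.672*0.68 + 0.69*0.672*0.32 = 0.367726
Posterior = 0.198759 / 0.367726 ≈ 0.541

With the extra evidence:
P(warning light | ¬overheating coolant loop) = 0.02*0.68 + 0.48*0.32 = 0.013600 + 0.153600 = 0.167200
Of this, 0.153600 comes from 0.48*0.32 (the low oil pressure=true cases).
P(low oil pressure | warning light, ¬overheating coolant loop) = 0.153600 / 0.167200 ≈ 0.919
With overheating coolant loop excluded, low oil pressure must carry more of the explanatory weight for the warning light.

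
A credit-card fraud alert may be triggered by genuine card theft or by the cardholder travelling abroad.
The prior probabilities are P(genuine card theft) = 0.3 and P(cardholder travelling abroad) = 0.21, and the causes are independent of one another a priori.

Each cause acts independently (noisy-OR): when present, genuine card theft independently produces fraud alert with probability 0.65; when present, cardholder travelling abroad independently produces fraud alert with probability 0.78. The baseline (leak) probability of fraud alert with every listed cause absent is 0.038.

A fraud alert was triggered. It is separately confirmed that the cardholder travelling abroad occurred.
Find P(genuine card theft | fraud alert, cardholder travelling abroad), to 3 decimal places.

Under noisy-OR, P(fraud alert | causes) = 1 − (1−0.038)·∏(1−qᵢ) over the active causes.
By total probability over both values of genuine card theft:
  P(fraud alert | cardholder travelling abroad) = 0.78836·0.7 + 0.925926·0.3
        = 0.551852 + 0.277778 = 0.829630
The terms with genuine card theft present sum to 0.277778, so
  P(genuine card theft | fraud alert, cardholder travelling abroad) = 0.277778 / 0.829630 ≈ 0.335

P(genuine card theft | fraud alert, cardholder travelling abroad) ≈ 0.335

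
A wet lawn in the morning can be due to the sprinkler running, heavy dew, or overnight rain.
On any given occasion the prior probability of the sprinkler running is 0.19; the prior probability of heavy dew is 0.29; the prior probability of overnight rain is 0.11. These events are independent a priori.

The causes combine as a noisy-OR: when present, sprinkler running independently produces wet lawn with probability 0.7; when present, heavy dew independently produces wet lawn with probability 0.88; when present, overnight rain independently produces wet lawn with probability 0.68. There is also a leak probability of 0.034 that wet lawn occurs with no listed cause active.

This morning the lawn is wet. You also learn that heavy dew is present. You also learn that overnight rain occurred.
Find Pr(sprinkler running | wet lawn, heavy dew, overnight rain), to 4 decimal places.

Pr(sprinkler running | wet lawn, heavy dew, overnight rain) ≈ 0.1941

Under noisy-OR, P(wet lawn | causes) = 1 − (1−0.034)·∏(1−qᵢ) over the active causes.
P(wet lawn | heavy dew, overnight rain) = 0.962906*0.81 + 0.988872*0.19 = 0.779954 + 0.187886 = 0.967840
Restricting to configurations with sprinkler running present: 0.988872*0.19 = 0.187886.
Hence the posterior is 0.187886/0.967840 ≈ 0.1941.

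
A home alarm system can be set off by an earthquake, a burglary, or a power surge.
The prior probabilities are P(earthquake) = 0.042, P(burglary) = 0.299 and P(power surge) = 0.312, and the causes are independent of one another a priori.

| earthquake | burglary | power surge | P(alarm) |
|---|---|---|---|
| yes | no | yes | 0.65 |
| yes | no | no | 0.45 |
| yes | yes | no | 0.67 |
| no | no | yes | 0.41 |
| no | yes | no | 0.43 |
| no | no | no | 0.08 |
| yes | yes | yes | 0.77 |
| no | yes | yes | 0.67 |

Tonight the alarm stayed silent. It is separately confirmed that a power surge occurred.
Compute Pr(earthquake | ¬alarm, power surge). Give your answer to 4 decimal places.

P(¬alarm | power surge) = 0.59×0.958×0.701 + 0.33×0.958×0.299 + 0.35×0.042×0.701 + 0.23×0.042×0.299 = 0.396219 + 0.094526 + 0.010305 + 0.002888 = 0.503938
The earthquake-present share is 0.010305 + 0.002888 = 0.013193.
Hence the posterior is 0.013193/0.503938 ≈ 0.0262.

Pr(earthquake | ¬alarm, power surge) ≈ 0.0262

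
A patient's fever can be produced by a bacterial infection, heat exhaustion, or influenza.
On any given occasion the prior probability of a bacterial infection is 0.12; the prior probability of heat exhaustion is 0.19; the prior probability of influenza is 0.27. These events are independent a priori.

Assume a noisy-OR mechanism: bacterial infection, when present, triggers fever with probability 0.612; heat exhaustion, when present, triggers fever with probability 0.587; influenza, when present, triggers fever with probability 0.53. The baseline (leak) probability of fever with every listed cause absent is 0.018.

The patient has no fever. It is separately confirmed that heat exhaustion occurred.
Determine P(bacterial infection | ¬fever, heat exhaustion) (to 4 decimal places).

P(bacterial infection | ¬fever, heat exhaustion) ≈ 0.0503

Under noisy-OR, P(fever | causes) = 1 − (1−0.018)·∏(1−qᵢ) over the active causes.
P(¬fever | heat exhaustion) = 0.405566*0.88*0.73 + 0.190616*0.88*0.27 + 0.15736*0.12*0.73 + 0.073959*0.12*0.27 = 0.260536 + 0.045290 + 0.013785 + 0.002396 = 0.322007
Of this, 0.016181 comes from 0.013785 + 0.002396 (the bacterial infection=true cases).
So P(bacterial infection | ¬fever, heat exhaustion) = 0.016181/0.322007 ≈ 0.0503.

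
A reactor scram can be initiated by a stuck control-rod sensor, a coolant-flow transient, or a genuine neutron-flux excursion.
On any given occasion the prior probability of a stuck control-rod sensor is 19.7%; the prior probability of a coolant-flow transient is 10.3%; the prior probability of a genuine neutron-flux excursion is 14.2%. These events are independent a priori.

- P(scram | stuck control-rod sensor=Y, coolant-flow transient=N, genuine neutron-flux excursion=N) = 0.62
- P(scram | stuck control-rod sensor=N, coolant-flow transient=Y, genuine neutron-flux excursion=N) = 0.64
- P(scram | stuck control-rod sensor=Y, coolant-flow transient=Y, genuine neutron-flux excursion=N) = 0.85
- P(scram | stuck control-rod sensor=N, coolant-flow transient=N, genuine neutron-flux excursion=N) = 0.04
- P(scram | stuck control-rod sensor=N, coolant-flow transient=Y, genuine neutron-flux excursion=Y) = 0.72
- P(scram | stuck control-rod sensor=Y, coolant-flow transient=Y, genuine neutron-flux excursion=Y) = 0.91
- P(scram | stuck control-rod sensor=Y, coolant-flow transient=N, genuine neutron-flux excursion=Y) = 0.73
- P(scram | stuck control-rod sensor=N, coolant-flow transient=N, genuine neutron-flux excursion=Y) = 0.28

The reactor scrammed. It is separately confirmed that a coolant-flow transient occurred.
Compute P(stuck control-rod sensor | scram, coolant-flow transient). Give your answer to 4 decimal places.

P(scram | coolant-flow transient) = 0.64·0.803·0.858 + 0.72·0.803·0.142 + 0.85·0.197·0.858 + 0.91·0.197·0.142 = 0.440943 + 0.082099 + 0.143672 + 0.025456 = 0.692170
Restricting to configurations with stuck control-rod sensor present: 0.143672 + 0.025456 = 0.169128.
So P(stuck control-rod sensor | scram, coolant-flow transient) = 0.169128/0.692170 ≈ 0.2443.

P(stuck control-rod sensor | scram, coolant-flow transient) ≈ 0.2443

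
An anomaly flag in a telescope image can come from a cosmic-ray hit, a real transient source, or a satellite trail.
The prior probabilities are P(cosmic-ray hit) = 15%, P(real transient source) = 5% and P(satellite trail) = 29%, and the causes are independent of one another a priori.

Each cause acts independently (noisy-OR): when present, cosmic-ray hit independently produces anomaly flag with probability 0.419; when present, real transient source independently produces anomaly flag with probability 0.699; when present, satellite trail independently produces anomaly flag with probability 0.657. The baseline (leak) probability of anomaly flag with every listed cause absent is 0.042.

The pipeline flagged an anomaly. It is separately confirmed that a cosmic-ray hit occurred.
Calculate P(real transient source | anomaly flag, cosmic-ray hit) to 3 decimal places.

P(real transient source | anomaly flag, cosmic-ray hit) ≈ 0.076

Under noisy-OR, P(anomaly flag | causes) = 1 − (1−0.042)·∏(1−qᵢ) over the active causes.
Weight on real transient source=true, given the evidence: 0.029552 + 0.013667 = 0.043219
The normalizing constant is 0.443402×0.95×0.71 + 0.809087×0.95×0.29 + 0.832464×0.05×0.71 + 0.942535×0.05×0.29 = 0.565197
P(real transient source | anomaly flag, cosmic-ray hit) = 0.043219/0.565197 ≈ 0.076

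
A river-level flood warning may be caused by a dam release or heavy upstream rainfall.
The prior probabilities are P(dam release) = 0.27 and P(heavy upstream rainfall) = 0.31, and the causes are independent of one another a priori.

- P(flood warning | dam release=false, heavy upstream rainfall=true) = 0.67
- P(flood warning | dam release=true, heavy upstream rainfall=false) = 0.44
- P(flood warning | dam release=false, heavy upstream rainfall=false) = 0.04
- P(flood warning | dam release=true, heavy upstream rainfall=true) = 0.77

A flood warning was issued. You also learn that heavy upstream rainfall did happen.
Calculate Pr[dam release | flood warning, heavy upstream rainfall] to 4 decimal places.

By total probability over both values of dam release:
  P(flood warning | heavy upstream rainfall) = 0.67×0.73 + 0.77×0.27
        = 0.489100 + 0.207900 = 0.697000
The terms with dam release present sum to 0.207900, so
  P(dam release | flood warning, heavy upstream rainfall) = 0.207900 / 0.697000 ≈ 0.2983

Pr[dam release | flood warning, heavy upstream rainfall] ≈ 0.2983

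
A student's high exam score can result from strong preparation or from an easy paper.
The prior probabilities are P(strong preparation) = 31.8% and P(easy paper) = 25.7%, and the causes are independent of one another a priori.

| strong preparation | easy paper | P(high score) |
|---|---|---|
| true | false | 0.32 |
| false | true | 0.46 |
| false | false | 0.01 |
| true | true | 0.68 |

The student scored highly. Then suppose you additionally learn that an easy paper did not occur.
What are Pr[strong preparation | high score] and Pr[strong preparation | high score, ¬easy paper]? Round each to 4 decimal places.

By total probability over the 4 (strong preparation, easy paper) configurations:
  P(high score) = 0.01·0.682·0.743 + 0.46·0.682·0.257 + 0.32·0.318·0.743 + 0.68·0.318·0.257
        = 0.005067 + 0.080626 + 0.075608 + 0.055574 = 0.216875
Configurations with strong preparation contribute 0.131182, so
  P(strong preparation | high score) = 0.131182 / 0.216875 ≈ 0.6049

With the extra evidence:
By total probability over both values of strong preparation:
  P(high score | ¬easy paper) = 0.01·0.682 + 0.32·0.318
        = 0.006820 + 0.101760 = 0.108580
Configurations with strong preparation contribute 0.101760, so
  P(strong preparation | high score, ¬easy paper) = 0.101760 / 0.108580 ≈ 0.9372
Ruling out easy paper raises the posterior on strong preparation — the flip side of explaining away.

Pr[strong preparation | high score] ≈ 0.6049; Pr[strong preparation | high score, ¬easy paper] ≈ 0.9372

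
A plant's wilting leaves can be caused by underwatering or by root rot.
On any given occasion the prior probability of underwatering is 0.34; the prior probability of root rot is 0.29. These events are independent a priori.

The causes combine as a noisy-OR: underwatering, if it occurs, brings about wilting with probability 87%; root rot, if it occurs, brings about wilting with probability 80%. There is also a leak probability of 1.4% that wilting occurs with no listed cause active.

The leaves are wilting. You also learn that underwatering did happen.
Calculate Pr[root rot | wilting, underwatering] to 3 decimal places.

Under noisy-OR, P(wilting | causes) = 1 − (1−0.014)·∏(1−qᵢ) over the active causes.
By total probability over both values of root rot:
  P(wilting | underwatering) = 0.87182*0.71 + 0.974364*0.29
        = 0.618992 + 0.282566 = 0.901558
The terms with root rot present sum to 0.282566, so
  P(root rot | wilting, underwatering) = 0.282566 / 0.901558 ≈ 0.313

Pr[root rot | wilting, underwatering] ≈ 0.313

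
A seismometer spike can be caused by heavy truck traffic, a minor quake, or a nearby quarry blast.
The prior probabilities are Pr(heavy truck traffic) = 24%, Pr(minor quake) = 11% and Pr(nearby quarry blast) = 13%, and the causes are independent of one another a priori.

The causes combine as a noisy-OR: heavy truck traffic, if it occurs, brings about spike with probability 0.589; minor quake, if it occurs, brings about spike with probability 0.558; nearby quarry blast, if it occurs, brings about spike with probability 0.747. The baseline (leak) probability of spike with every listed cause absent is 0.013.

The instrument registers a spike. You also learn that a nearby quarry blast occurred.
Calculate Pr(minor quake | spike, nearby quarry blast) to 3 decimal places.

Pr(minor quake | spike, nearby quarry blast) ≈ 0.125

Under noisy-OR, P(spike | causes) = 1 − (1−0.013)·∏(1−qᵢ) over the active causes.
Sum P(spike|·) weighted by the priors over the 4 (heavy truck traffic, minor quake) configurations:
  P(spike | nearby quarry blast) = 0.750289*0.76*0.89 + 0.889628*0.76*0.11 + 0.897369*0.24*0.89 + 0.954637*0.24*0.11
        = 0.507495 + 0.074373 + 0.191678 + 0.025202 = 0.798748
Configurations with minor quake contribute 0.099575, so
  P(minor quake | spike, nearby quarry blast) = 0.099575 / 0.798748 ≈ 0.125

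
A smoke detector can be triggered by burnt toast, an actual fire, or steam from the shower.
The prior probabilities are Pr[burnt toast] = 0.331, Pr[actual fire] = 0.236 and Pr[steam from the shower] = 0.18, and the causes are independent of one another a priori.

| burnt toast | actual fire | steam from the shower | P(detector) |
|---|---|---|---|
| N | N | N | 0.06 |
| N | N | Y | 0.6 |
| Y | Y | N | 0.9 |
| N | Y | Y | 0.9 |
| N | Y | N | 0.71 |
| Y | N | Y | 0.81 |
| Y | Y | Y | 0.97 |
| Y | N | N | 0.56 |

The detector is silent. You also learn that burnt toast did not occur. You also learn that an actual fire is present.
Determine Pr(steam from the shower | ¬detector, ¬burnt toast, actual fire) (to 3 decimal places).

Pr(steam from the shower | ¬detector, ¬burnt toast, actual fire) ≈ 0.070

Enumerate both values of steam from the shower and weight by the priors:
  P(¬detector | ¬burnt toast, actual fire) = 0.29×0.82 + 0.1×0.18
        = 0.237800 + 0.018000 = 0.255800
The terms with steam from the shower present sum to 0.018000, so
  P(steam from the shower | ¬detector, ¬burnt toast, actual fire) = 0.018000 / 0.255800 ≈ 0.070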